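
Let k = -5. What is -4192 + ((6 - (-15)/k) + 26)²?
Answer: -3351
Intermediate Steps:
-4192 + ((6 - (-15)/k) + 26)² = -4192 + ((6 - (-15)/(-5)) + 26)² = -4192 + ((6 - (-15)*(-1)/5) + 26)² = -4192 + ((6 - 1*3) + 26)² = -4192 + ((6 - 3) + 26)² = -4192 + (3 + 26)² = -4192 + 29² = -4192 + 841 = -3351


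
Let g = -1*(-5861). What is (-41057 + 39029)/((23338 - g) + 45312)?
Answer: -2028/62789 ≈ -0.032299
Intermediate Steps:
g = 5861
(-41057 + 39029)/((23338 - g) + 45312) = (-41057 + 39029)/((23338 - 1*5861) + 45312) = -2028/((23338 - 5861) + 45312) = -2028/(17477 + 45312) = -2028/62789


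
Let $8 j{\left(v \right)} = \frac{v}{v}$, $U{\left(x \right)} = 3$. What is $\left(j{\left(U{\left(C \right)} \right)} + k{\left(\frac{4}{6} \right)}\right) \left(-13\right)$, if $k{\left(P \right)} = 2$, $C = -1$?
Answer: $- \frac{221}{8} \approx -27.625$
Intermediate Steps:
$j{\left(v \right)} = \frac{1}{8}$ ($j{\left(v \right)} = \frac{v \frac{1}{v}}{8} = \frac{1}{8} \cdot 1 = \frac{1}{8}$)
$\left(j{\left(U{\left(C \right)} \right)} + k{\left(\frac{4}{6} \right)}\right) \left(-13\right) = \left(\frac{1}{8} + 2\right) \left(-13\right) = \frac{17}{8} \left(-13\right) = - \frac{221}{8}$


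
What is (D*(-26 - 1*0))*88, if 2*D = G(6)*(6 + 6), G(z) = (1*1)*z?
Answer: -82368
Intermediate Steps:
G(z) = z (G(z) = 1*z = z)
D = 36 (D = (6*(6 + 6))/2 = (6*12)/2 = (½)*72 = 36)
(D*(-26 - 1*0))*88 = (36*(-26 - 1*0))*88 = (36*(-26 + 0))*88 = (36*(-26))*88 = -936*88 = -82368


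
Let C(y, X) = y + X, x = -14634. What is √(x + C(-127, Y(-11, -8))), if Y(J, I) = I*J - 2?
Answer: 5*I*√587 ≈ 121.14*I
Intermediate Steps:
Y(J, I) = -2 + I*J
C(y, X) = X + y
√(x + C(-127, Y(-11, -8))) = √(-14634 + ((-2 - 8*(-11)) - 127)) = √(-14634 + ((-2 + 88) - 127)) = √(-14634 + (86 - 127)) = √(-14634 - 41) = √(-14675) = 5*I*√587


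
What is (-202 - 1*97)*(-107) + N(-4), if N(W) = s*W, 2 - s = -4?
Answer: 31969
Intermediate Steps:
s = 6 (s = 2 - 1*(-4) = 2 + 4 = 6)
N(W) = 6*W
(-202 - 1*97)*(-107) + N(-4) = (-202 - 1*97)*(-107) + 6*(-4) = (-202 - 97)*(-107) - 24 = -299*(-107) - 24 = 31993 - 24 = 31969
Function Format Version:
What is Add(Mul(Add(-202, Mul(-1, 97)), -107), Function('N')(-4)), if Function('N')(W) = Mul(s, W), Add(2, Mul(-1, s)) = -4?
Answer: 31969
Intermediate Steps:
s = 6 (s = Add(2, Mul(-1, -4)) = Add(2, 4) = 6)
Function('N')(W) = Mul(6, W)
Add(Mul(Add(-202, Mul(-1, 97)), -107), Function('N')(-4)) = Add(Mul(Add(-202, Mul(-1, 97)), -107), Mul(6, -4)) = Add(Mul(Add(-202, -97), -107), -24) = Add(Mul(-299, -107), -24) = Add(31993, -24) = 31969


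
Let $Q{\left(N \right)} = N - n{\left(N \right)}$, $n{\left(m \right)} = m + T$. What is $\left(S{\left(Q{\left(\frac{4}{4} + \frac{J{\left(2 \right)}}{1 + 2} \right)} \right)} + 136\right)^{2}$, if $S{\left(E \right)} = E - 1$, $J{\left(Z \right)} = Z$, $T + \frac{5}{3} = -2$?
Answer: $\frac{173056}{9} \approx 19228.0$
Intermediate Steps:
$T = - \frac{11}{3}$ ($T = - \frac{5}{3} - 2 = - \frac{11}{3} \approx -3.6667$)
$n{\left(m \right)} = - \frac{11}{3} + m$ ($n{\left(m \right)} = m - \frac{11}{3} = - \frac{11}{3} + m$)
$Q{\left(N \right)} = \frac{11}{3}$ ($Q{\left(N \right)} = N - \left(- \frac{11}{3} + N\right) = \frac{11}{3}$)
$S{\left(E \right)} = -1 + E$ ($S{\left(E \right)} = E - 1 = -1 + E$)
$\left(S{\left(Q{\left(\frac{4}{4} + \frac{J{\left(2 \right)}}{1 + 2} \right)} \right)} + 136\right)^{2} = \left(\left(-1 + \frac{11}{3}\right) + 136\right)^{2} = \left(\frac{8}{3} + 136\right)^{2} = \left(\frac{416}{3}\right)^{2} = \frac{173056}{9}$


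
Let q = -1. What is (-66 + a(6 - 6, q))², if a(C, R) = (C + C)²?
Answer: 4356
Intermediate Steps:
a(C, R) = 4*C² (a(C, R) = (2*C)² = 4*C²)
(-66 + a(6 - 6, q))² = (-66 + 4*(6 - 6)²)² = (-66 + 4*0²)² = (-66 + 4*0)² = (-66 + 0)² = (-66)² = 4356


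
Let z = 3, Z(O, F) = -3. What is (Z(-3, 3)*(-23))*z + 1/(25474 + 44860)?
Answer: 14559139/70334 ≈ 207.00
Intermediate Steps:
(Z(-3, 3)*(-23))*z + 1/(25474 + 44860) = -3*(-23)*3 + 1/(25474 + 44860) = 69*3 + 1/70334 = 207 + 1/70334 = 14559139/70334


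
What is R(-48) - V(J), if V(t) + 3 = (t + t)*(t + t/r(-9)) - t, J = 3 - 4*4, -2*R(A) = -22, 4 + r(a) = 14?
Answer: -1854/5 ≈ -370.80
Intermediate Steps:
r(a) = 10 (r(a) = -4 + 14 = 10)
R(A) = 11 (R(A) = -1/2*(-22) = 11)
J = -13 (J = 3 - 16 = -13)
V(t) = -3 - t + 11*t**2/5 (V(t) = -3 + ((t + t)*(t + t/10) - t) = -3 + ((2*t)*(t + t*(1/10)) - t) = -3 + ((2*t)*(t + t/10) - t) = -3 + ((2*t)*(11*t/10) - t) = -3 + (11*t**2/5 - t) = -3 + (-t + 11*t**2/5) = -3 - t + 11*t**2/5)
R(-48) - V(J) = 11 - (-3 - 1*(-13) + (11/5)*(-13)**2) = 11 - (-3 + 13 + (11/5)*169) = 11 - (-3 + 13 + 1859/5) = 11 - 1*1909/5 = 11 - 1909/5 = -1854/5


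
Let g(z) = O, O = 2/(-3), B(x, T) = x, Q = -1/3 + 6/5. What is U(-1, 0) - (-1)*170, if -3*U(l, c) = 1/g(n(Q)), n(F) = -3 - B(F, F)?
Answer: 341/2 ≈ 170.50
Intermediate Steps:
Q = 13/15 (Q = -1*⅓ + 6*(⅕) = -⅓ + 6/5 = 13/15 ≈ 0.86667)
n(F) = -3 - F
O = -⅔ (O = 2*(-⅓) = -⅔ ≈ -0.66667)
g(z) = -⅔
U(l, c) = ½ (U(l, c) = -1/(3*(-⅔)) = -⅓*(-3/2) = ½)
U(-1, 0) - (-1)*170 = ½ - (-1)*170 = ½ - 1*(-170) = ½ + 170 = 341/2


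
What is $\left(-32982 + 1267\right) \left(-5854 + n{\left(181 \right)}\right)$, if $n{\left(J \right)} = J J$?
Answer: $-853355505$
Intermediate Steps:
$n{\left(J \right)} = J^{2}$
$\left(-32982 + 1267\right) \left(-5854 + n{\left(181 \right)}\right) = \left(-32982 + 1267\right) \left(-5854 + 181^{2}\right) = - 31715 \left(-5854 + 32761\right) = \left(-31715\right) 26907 = -853355505$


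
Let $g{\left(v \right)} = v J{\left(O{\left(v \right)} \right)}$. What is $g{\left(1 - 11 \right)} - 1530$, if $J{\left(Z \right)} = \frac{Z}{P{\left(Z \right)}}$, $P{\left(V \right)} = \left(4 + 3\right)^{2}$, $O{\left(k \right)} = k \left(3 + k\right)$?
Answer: $- \frac{10810}{7} \approx -1544.3$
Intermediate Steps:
$P{\left(V \right)} = 49$ ($P{\left(V \right)} = 7^{2} = 49$)
$J{\left(Z \right)} = \frac{Z}{49}$
$g{\left(v \right)} = \frac{v^{2} \left(3 + v\right)}{49}$ ($g{\left(v \right)} = v \frac{v \left(3 + v\right)}{49} = \frac{v^{2} \left(3 + v\right)}{49}$)
$g{\left(1 - 11 \right)} - 1530 = \frac{\left(1 - 11\right)^{2} \left(3 + \left(1 - 11\right)\right)}{49} - 1530 = \frac{\left(-10\right)^{2} \left(3 - 10\right)}{49} - 1530 = \frac{1}{49} \cdot 100 \left(-7\right) - 1530 = - \frac{100}{7} - 1530 = - \frac{10810}{7}$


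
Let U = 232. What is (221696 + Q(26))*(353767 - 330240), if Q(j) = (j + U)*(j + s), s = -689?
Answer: 1191454334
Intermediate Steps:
Q(j) = (-689 + j)*(232 + j) (Q(j) = (j + 232)*(j - 689) = (232 + j)*(-689 + j) = (-689 + j)*(232 + j))
(221696 + Q(26))*(353767 - 330240) = (221696 + (-159848 + 26**2 - 457*26))*(353767 - 330240) = (221696 + (-159848 + 676 - 11882))*23527 = (221696 - 171054)*23527 = 50642*23527 = 1191454334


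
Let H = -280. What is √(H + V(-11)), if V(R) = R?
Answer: I*√291 ≈ 17.059*I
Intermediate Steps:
√(H + V(-11)) = √(-280 - 11) = √(-291) = I*√291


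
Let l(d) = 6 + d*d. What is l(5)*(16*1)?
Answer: 496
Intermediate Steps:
l(d) = 6 + d²
l(5)*(16*1) = (6 + 5²)*(16*1) = (6 + 25)*16 = 31*16 = 496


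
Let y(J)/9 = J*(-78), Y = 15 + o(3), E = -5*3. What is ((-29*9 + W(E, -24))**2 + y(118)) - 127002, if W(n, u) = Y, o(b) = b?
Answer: -150789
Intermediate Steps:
E = -15
Y = 18 (Y = 15 + 3 = 18)
y(J) = -702*J (y(J) = 9*(J*(-78)) = 9*(-78*J) = -702*J)
W(n, u) = 18
((-29*9 + W(E, -24))**2 + y(118)) - 127002 = ((-29*9 + 18)**2 - 702*118) - 127002 = ((-261 + 18)**2 - 82836) - 127002 = ((-243)**2 - 82836) - 127002 = (59049 - 82836) - 127002 = -23787 - 127002 = -150789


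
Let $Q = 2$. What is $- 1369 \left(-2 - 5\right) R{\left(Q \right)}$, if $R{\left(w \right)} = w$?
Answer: $19166$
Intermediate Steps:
$- 1369 \left(-2 - 5\right) R{\left(Q \right)} = - 1369 \left(-2 - 5\right) 2 = - 1369 \left(\left(-7\right) 2\right) = \left(-1369\right) \left(-14\right) = 19166$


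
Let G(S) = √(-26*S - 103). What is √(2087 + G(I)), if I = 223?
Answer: √(2087 + I*√5901) ≈ 45.691 + 0.8406*I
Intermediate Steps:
G(S) = √(-103 - 26*S)
√(2087 + G(I)) = √(2087 + √(-103 - 26*223)) = √(2087 + √(-103 - 5798)) = √(2087 + √(-5901)) = √(2087 + I*√5901)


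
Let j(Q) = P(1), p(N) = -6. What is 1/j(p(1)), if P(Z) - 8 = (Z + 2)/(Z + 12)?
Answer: 13/107 ≈ 0.12150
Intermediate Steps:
P(Z) = 8 + (2 + Z)/(12 + Z) (P(Z) = 8 + (Z + 2)/(Z + 12) = 8 + (2 + Z)/(12 + Z))
j(Q) = 107/13 (j(Q) = (98 + 9*1)/(12 + 1) = (98 + 9)/13 = (1/13)*107 = 107/13)
1/j(p(1)) = 1/(107/13) = 13/107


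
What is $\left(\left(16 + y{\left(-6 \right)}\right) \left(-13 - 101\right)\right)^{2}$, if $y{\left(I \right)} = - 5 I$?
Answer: $27499536$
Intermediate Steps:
$\left(\left(16 + y{\left(-6 \right)}\right) \left(-13 - 101\right)\right)^{2} = \left(\left(16 - -30\right) \left(-13 - 101\right)\right)^{2} = \left(\left(16 + 30\right) \left(-114\right)\right)^{2} = \left(46 \left(-114\right)\right)^{2} = \left(-5244\right)^{2} = 27499536$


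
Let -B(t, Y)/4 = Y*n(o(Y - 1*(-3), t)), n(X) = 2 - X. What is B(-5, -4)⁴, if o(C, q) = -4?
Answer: 84934656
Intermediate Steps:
B(t, Y) = -24*Y (B(t, Y) = -4*Y*(2 - 1*(-4)) = -4*Y*(2 + 4) = -4*Y*6 = -24*Y)
B(-5, -4)⁴ = (-24*(-4))⁴ = 96⁴ = 84934656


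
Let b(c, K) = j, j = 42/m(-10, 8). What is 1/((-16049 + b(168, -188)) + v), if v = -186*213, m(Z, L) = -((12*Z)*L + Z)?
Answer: -485/26998474 ≈ -1.7964e-5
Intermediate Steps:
m(Z, L) = -Z - 12*L*Z (m(Z, L) = -(12*L*Z + Z) = -(Z + 12*L*Z) = -Z - 12*L*Z)
j = 21/485 (j = 42/((-1*(-10)*(1 + 12*8))) = 42/((-1*(-10)*(1 + 96))) = 42/((-1*(-10)*97)) = 42/970 = 42*(1/970) = 21/485 ≈ 0.043299)
b(c, K) = 21/485
v = -39618
1/((-16049 + b(168, -188)) + v) = 1/((-16049 + 21/485) - 39618) = 1/(-7783744/485 - 39618) = 1/(-26998474/485) = -485/26998474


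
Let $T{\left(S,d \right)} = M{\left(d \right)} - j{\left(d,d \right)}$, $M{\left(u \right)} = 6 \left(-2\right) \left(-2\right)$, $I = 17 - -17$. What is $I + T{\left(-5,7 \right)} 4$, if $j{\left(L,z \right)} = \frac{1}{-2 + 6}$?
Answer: $129$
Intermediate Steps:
$I = 34$ ($I = 17 + 17 = 34$)
$j{\left(L,z \right)} = \frac{1}{4}$
$M{\left(u \right)} = 24$ ($M{\left(u \right)} = \left(-12\right) \left(-2\right) = 24$)
$T{\left(S,d \right)} = \frac{95}{4}$ ($T{\left(S,d \right)} = 24 - \frac{1}{4} = \frac{95}{4}$)
$I + T{\left(-5,7 \right)} 4 = 34 + \frac{95}{4} \cdot 4 = 34 + 95 = 129$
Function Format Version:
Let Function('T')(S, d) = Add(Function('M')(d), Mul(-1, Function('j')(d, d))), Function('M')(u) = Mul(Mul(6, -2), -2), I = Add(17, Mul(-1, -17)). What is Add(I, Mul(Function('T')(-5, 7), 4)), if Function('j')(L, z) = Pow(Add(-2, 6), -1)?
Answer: 129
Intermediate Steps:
I = 34 (I = Add(17, 17) = 34)
Function('j')(L, z) = Rational(1, 4) (Function('j')(L, z) = Pow(4, -1) = Rational(1, 4))
Function('M')(u) = 24 (Function('M')(u) = Mul(-12, -2) = 24)
Function('T')(S, d) = Rational(95, 4) (Function('T')(S, d) = Add(24, Mul(-1, Rational(1, 4))) = Add(24, Rational(-1, 4)) = Rational(95, 4))
Add(I, Mul(Function('T')(-5, 7), 4)) = Add(34, Mul(Rational(95, 4), 4)) = Add(34, 95) = 129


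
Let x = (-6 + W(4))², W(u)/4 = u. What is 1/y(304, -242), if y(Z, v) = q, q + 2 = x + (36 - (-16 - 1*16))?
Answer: 1/166 ≈ 0.0060241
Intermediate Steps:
W(u) = 4*u
x = 100 (x = (-6 + 4*4)² = (-6 + 16)² = 10² = 100)
q = 166 (q = -2 + (100 + (36 - (-16 - 1*16))) = -2 + (100 + (36 - (-16 - 16))) = -2 + (100 + (36 - 1*(-32))) = -2 + (100 + (36 + 32)) = -2 + (100 + 68) = -2 + 168 = 166)
y(Z, v) = 166
1/y(304, -242) = 1/166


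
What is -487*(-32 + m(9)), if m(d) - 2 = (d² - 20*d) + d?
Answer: 58440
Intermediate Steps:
m(d) = 2 + d² - 19*d (m(d) = 2 + ((d² - 20*d) + d) = 2 + (d² - 19*d) = 2 + d² - 19*d)
-487*(-32 + m(9)) = -487*(-32 + (2 + 9² - 19*9)) = -487*(-32 + (2 + 81 - 171)) = -487*(-32 - 88) = -487*(-120) = 58440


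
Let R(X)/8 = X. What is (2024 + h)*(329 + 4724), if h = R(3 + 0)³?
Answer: 80079944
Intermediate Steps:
R(X) = 8*X
h = 13824 (h = (8*(3 + 0))³ = (8*3)³ = 24³ = 13824)
(2024 + h)*(329 + 4724) = (2024 + 13824)*(329 + 4724) = 15848*5053 = 80079944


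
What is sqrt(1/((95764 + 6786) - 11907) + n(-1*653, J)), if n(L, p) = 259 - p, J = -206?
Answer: 2*sqrt(955127861107)/90643 ≈ 21.564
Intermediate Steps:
sqrt(1/((95764 + 6786) - 11907) + n(-1*653, J)) = sqrt(1/((95764 + 6786) - 11907) + (259 - 1*(-206))) = sqrt(1/(102550 - 11907) + (259 + 206)) = sqrt(1/90643 + 465) = sqrt(42148996/90643) = 2*sqrt(955127861107)/90643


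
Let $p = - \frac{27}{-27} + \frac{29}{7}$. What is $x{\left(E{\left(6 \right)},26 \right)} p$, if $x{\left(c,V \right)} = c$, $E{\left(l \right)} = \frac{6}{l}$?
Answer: $\frac{36}{7} \approx 5.1429$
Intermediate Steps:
$p = \frac{36}{7}$ ($p = \left(-27\right) \left(- \frac{1}{27}\right) + 29 \cdot \frac{1}{7} = 1 + \frac{29}{7} = \frac{36}{7} \approx 5.1429$)
$x{\left(E{\left(6 \right)},26 \right)} p = \frac{6}{6} \cdot \frac{36}{7} = 6 \cdot \frac{1}{6} \cdot \frac{36}{7} = 1 \cdot \frac{36}{7} = \frac{36}{7}$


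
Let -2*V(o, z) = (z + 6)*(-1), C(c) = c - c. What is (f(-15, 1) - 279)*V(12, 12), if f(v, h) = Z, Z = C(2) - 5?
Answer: -2556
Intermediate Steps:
C(c) = 0
Z = -5 (Z = 0 - 5 = -5)
V(o, z) = 3 + z/2 (V(o, z) = -(z + 6)*(-1)/2 = -(6 + z)*(-1)/2 = -(-6 - z)/2 = 3 + z/2)
f(v, h) = -5
(f(-15, 1) - 279)*V(12, 12) = (-5 - 279)*(3 + (½)*12) = -284*(3 + 6) = -284*9 = -2556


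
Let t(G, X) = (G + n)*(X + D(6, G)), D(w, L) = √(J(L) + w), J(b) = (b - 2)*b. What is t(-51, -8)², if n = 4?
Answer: 6125557 - 106032*√301 ≈ 4.2860e+6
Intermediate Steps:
J(b) = b*(-2 + b) (J(b) = (-2 + b)*b = b*(-2 + b))
D(w, L) = √(w + L*(-2 + L)) (D(w, L) = √(L*(-2 + L) + w) = √(w + L*(-2 + L)))
t(G, X) = (4 + G)*(X + √(6 + G*(-2 + G))) (t(G, X) = (G + 4)*(X + √(6 + G*(-2 + G))) = (4 + G)*(X + √(6 + G*(-2 + G))))
t(-51, -8)² = (4*(-8) + 4*√(6 - 51*(-2 - 51)) - 51*(-8) - 51*√(6 - 51*(-2 - 51)))² = (-32 + 4*√(6 - 51*(-53)) + 408 - 51*√(6 - 51*(-53)))² = (-32 + 4*√(6 + 2703) + 408 - 51*√(6 + 2703))² = (-32 + 4*√2709 + 408 - 153*√301)² = (-32 + 4*(3*√301) + 408 - 153*√301)² = (-32 + 12*√301 + 408 - 153*√301)² = (376 - 141*√301)²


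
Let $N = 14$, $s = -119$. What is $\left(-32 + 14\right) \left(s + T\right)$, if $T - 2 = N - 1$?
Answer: $1872$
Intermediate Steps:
$T = 15$ ($T = 2 + \left(14 - 1\right) = 2 + 13 = 15$)
$\left(-32 + 14\right) \left(s + T\right) = \left(-32 + 14\right) \left(-119 + 15\right) = \left(-18\right) \left(-104\right) = 1872$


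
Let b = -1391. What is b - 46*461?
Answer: -22597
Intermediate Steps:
b - 46*461 = -1391 - 46*461 = -1391 - 21206 = -22597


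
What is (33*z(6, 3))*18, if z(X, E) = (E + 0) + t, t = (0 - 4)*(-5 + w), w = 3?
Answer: 6534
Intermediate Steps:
t = 8 (t = (0 - 4)*(-5 + 3) = -4*(-2) = 8)
z(X, E) = 8 + E (z(X, E) = (E + 0) + 8 = E + 8 = 8 + E)
(33*z(6, 3))*18 = (33*(8 + 3))*18 = (33*11)*18 = 363*18 = 6534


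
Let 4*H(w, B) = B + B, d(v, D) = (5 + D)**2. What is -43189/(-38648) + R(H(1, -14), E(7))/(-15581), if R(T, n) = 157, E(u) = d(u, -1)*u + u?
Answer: 666860073/602174488 ≈ 1.1074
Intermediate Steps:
E(u) = 17*u (E(u) = (5 - 1)**2*u + u = 4**2*u + u = 16*u + u = 17*u)
H(w, B) = B/2 (H(w, B) = (B + B)/4 = (2*B)/4 = B/2)
-43189/(-38648) + R(H(1, -14), E(7))/(-15581) = -43189/(-38648) + 157/(-15581) = -43189*(-1/38648) + 157*(-1/15581) = 43189/38648 - 157/15581 = 666860073/602174488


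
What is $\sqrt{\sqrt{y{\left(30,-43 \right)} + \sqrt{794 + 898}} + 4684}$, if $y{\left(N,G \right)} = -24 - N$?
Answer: $\sqrt{4684 + i \sqrt{6} \sqrt{9 - \sqrt{47}}} \approx 68.44 + 0.0262 i$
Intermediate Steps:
$\sqrt{\sqrt{y{\left(30,-43 \right)} + \sqrt{794 + 898}} + 4684} = \sqrt{\sqrt{\left(-24 - 30\right) + \sqrt{794 + 898}} + 4684} = \sqrt{\sqrt{\left(-24 - 30\right) + \sqrt{1692}} + 4684} = \sqrt{\sqrt{-54 + 6 \sqrt{47}} + 4684} = \sqrt{4684 + \sqrt{-54 + 6 \sqrt{47}}}$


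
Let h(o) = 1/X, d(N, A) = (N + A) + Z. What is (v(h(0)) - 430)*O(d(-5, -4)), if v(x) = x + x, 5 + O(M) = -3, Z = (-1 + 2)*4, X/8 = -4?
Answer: 6881/2 ≈ 3440.5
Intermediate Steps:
X = -32 (X = 8*(-4) = -32)
Z = 4 (Z = 1*4 = 4)
d(N, A) = 4 + A + N (d(N, A) = (N + A) + 4 = (A + N) + 4 = 4 + A + N)
h(o) = -1/32 (h(o) = 1/(-32) = -1/32)
O(M) = -8 (O(M) = -5 - 3 = -8)
v(x) = 2*x
(v(h(0)) - 430)*O(d(-5, -4)) = (2*(-1/32) - 430)*(-8) = (-1/16 - 430)*(-8) = -6881/16*(-8) = 6881/2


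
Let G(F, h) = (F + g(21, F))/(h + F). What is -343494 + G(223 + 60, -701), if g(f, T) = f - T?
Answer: -143580513/418 ≈ -3.4349e+5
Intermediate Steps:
G(F, h) = 21/(F + h) (G(F, h) = (F + (21 - F))/(h + F) = 21/(F + h))
-343494 + G(223 + 60, -701) = -343494 + 21/((223 + 60) - 701) = -343494 + 21/(283 - 701) = -343494 + 21/(-418) = -343494 + 21*(-1/418) = -343494 - 21/418 = -143580513/418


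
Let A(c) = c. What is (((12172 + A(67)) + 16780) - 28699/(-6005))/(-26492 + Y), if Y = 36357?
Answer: 174287794/59239325 ≈ 2.9421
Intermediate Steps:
(((12172 + A(67)) + 16780) - 28699/(-6005))/(-26492 + Y) = (((12172 + 67) + 16780) - 28699/(-6005))/(-26492 + 36357) = ((12239 + 16780) - 28699*(-1/6005))/9865 = (29019 + 28699/6005)*(1/9865) = (174287794/6005)*(1/9865) = 174287794/59239325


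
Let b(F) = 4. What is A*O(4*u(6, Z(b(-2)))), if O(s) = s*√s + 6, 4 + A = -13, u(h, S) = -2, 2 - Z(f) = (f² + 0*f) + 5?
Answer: -102 + 272*I*√2 ≈ -102.0 + 384.67*I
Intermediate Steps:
Z(f) = -3 - f² (Z(f) = 2 - ((f² + 0*f) + 5) = 2 - ((f² + 0) + 5) = 2 - (f² + 5) = 2 - (5 + f²) = 2 + (-5 - f²) = -3 - f²)
A = -17 (A = -4 - 13 = -17)
O(s) = 6 + s^(3/2) (O(s) = s^(3/2) + 6 = 6 + s^(3/2))
A*O(4*u(6, Z(b(-2)))) = -17*(6 + (4*(-2))^(3/2)) = -17*(6 + (-8)^(3/2)) = -17*(6 - 16*I*√2) = -102 + 272*I*√2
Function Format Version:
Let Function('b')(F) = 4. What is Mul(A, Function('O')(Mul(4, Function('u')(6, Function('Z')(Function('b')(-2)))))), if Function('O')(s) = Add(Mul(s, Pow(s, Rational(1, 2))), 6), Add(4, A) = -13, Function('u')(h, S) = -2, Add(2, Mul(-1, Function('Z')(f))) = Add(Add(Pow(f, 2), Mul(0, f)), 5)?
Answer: Add(-102, Mul(272, I, Pow(2, Rational(1, 2)))) ≈ Add(-102.00, Mul(384.67, I))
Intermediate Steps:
Function('Z')(f) = Add(-3, Mul(-1, Pow(f, 2))) (Function('Z')(f) = Add(2, Mul(-1, Add(Add(Pow(f, 2), Mul(0, f)), 5))) = Add(2, Mul(-1, Add(Add(Pow(f, 2), 0), 5))) = Add(2, Mul(-1, Add(Pow(f, 2), 5))) = Add(2, Mul(-1, Add(5, Pow(f, 2)))) = Add(2, Add(-5, Mul(-1, Pow(f, 2)))) = Add(-3, Mul(-1, Pow(f, 2))))
A = -17 (A = Add(-4, -13) = -17)
Function('O')(s) = Add(6, Pow(s, Rational(3, 2))) (Function('O')(s) = Add(Pow(s, Rational(3, 2)), 6) = Add(6, Pow(s, Rational(3, 2))))
Mul(A, Function('O')(Mul(4, Function('u')(6, Function('Z')(Function('b')(-2)))))) = Mul(-17, Add(6, Pow(Mul(4, -2), Rational(3, 2)))) = Mul(-17, Add(6, Pow(-8, Rational(3, 2)))) = Mul(-17, Add(6, Mul(-16, I, Pow(2, Rational(1, 2))))) = Add(-102, Mul(272, I, Pow(2, Rational(1, 2))))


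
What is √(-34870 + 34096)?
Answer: 3*I*√86 ≈ 27.821*I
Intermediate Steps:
√(-34870 + 34096) = √(-774) = 3*I*√86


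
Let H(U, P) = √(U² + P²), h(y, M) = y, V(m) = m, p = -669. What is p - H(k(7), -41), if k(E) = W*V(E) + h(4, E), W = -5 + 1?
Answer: -669 - √2257 ≈ -716.51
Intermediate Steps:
W = -4
k(E) = 4 - 4*E (k(E) = -4*E + 4 = 4 - 4*E)
H(U, P) = √(P² + U²)
p - H(k(7), -41) = -669 - √((-41)² + (4 - 4*7)²) = -669 - √(1681 + (4 - 28)²) = -669 - √(1681 + (-24)²) = -669 - √(1681 + 576) = -669 - √2257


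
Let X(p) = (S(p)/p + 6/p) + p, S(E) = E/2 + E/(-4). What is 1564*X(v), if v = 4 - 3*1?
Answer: 11339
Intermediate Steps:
S(E) = E/4 (S(E) = E*(1/2) + E*(-1/4) = E/2 - E/4 = E/4)
v = 1 (v = 4 - 3 = 1)
X(p) = 1/4 + p + 6/p (X(p) = ((p/4)/p + 6/p) + p = (1/4 + 6/p) + p = 1/4 + p + 6/p)
1564*X(v) = 1564*(1/4 + 1 + 6/1) = 1564*(1/4 + 1 + 6*1) = 1564*(1/4 + 1 + 6) = 1564*(29/4) = 11339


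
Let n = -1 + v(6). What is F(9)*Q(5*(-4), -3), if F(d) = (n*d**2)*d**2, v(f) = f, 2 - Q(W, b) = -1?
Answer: 98415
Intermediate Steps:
Q(W, b) = 3 (Q(W, b) = 2 - 1*(-1) = 2 + 1 = 3)
n = 5 (n = -1 + 6 = 5)
F(d) = 5*d**4 (F(d) = (5*d**2)*d**2 = 5*d**4)
F(9)*Q(5*(-4), -3) = (5*9**4)*3 = (5*6561)*3 = 32805*3 = 98415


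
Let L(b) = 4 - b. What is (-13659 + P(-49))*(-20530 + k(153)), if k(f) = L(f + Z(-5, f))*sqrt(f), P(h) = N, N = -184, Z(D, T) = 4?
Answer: 284196790 + 6353937*sqrt(17) ≈ 3.1039e+8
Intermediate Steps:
P(h) = -184
k(f) = -f**(3/2) (k(f) = (4 - (f + 4))*sqrt(f) = (4 - (4 + f))*sqrt(f) = (4 + (-4 - f))*sqrt(f) = (-f)*sqrt(f) = -f**(3/2))
(-13659 + P(-49))*(-20530 + k(153)) = (-13659 - 184)*(-20530 - 153**(3/2)) = -13843*(-20530 - 459*sqrt(17)) = 284196790 + 6353937*sqrt(17)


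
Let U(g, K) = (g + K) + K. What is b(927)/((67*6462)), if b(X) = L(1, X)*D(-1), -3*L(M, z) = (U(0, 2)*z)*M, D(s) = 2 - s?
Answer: -206/24053 ≈ -0.0085644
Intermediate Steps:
U(g, K) = g + 2*K (U(g, K) = (K + g) + K = g + 2*K)
L(M, z) = -4*M*z/3 (L(M, z) = -(0 + 2*2)*z*M/3 = -(0 + 4)*z*M/3 = -4*z*M/3 = -4*M*z/3)
b(X) = -4*X (b(X) = (-4/3*1*X)*(2 - 1*(-1)) = (-4*X/3)*(2 + 1) = -4*X/3*3 = -4*X)
b(927)/((67*6462)) = (-4*927)/((67*6462)) = -3708/432954 = -3708*1/432954 = -206/24053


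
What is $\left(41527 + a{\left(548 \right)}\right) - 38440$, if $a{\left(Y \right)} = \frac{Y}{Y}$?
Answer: $3088$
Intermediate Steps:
$a{\left(Y \right)} = 1$
$\left(41527 + a{\left(548 \right)}\right) - 38440 = \left(41527 + 1\right) - 38440 = 41528 - 38440 = 3088$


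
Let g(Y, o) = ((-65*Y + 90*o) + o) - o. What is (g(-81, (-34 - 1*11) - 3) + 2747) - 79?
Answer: 3613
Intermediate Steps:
g(Y, o) = -65*Y + 90*o (g(Y, o) = (-65*Y + 91*o) - o = -65*Y + 90*o)
(g(-81, (-34 - 1*11) - 3) + 2747) - 79 = ((-65*(-81) + 90*((-34 - 1*11) - 3)) + 2747) - 79 = ((5265 + 90*((-34 - 11) - 3)) + 2747) - 79 = ((5265 + 90*(-45 - 3)) + 2747) - 79 = ((5265 + 90*(-48)) + 2747) - 79 = ((5265 - 4320) + 2747) - 79 = (945 + 2747) - 79 = 3692 - 79 = 3613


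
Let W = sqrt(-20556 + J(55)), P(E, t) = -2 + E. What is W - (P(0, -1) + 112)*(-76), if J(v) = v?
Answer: 8360 + I*sqrt(20501) ≈ 8360.0 + 143.18*I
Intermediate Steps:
W = I*sqrt(20501) (W = sqrt(-20556 + 55) = sqrt(-20501) = I*sqrt(20501) ≈ 143.18*I)
W - (P(0, -1) + 112)*(-76) = I*sqrt(20501) - ((-2 + 0) + 112)*(-76) = I*sqrt(20501) - (-2 + 112)*(-76) = I*sqrt(20501) - 110*(-76) = I*sqrt(20501) - 1*(-8360) = I*sqrt(20501) + 8360 = 8360 + I*sqrt(20501)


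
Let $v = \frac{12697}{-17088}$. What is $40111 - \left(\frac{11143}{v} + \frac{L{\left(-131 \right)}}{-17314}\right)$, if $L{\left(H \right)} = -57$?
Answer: $\frac{12114621541885}{219835858} \approx 55108.0$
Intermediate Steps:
$v = - \frac{12697}{17088}$ ($v = 12697 \left(- \frac{1}{17088}\right) = - \frac{12697}{17088} \approx -0.74304$)
$40111 - \left(\frac{11143}{v} + \frac{L{\left(-131 \right)}}{-17314}\right) = 40111 - \left(\frac{11143}{- \frac{12697}{17088}} - \frac{57}{-17314}\right) = 40111 - \left(11143 \left(- \frac{17088}{12697}\right) - - \frac{57}{17314}\right) = 40111 - \left(- \frac{190411584}{12697} + \frac{57}{17314}\right) = 40111 - - \frac{3296785441647}{219835858} = 40111 + \frac{3296785441647}{219835858} = \frac{12114621541885}{219835858}$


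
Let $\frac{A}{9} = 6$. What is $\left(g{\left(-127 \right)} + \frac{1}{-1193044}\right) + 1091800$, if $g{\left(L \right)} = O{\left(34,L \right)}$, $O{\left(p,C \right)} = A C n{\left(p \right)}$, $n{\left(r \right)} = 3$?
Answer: $\frac{1278019751943}{1193044} \approx 1.0712 \cdot 10^{6}$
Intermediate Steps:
$A = 54$ ($A = 9 \cdot 6 = 54$)
$O{\left(p,C \right)} = 162 C$ ($O{\left(p,C \right)} = 54 C 3 = 162 C$)
$g{\left(L \right)} = 162 L$
$\left(g{\left(-127 \right)} + \frac{1}{-1193044}\right) + 1091800 = \left(162 \left(-127\right) + \frac{1}{-1193044}\right) + 1091800 = \left(-20574 - \frac{1}{1193044}\right) + 1091800 = - \frac{24545687257}{1193044} + 1091800 = \frac{1278019751943}{1193044}$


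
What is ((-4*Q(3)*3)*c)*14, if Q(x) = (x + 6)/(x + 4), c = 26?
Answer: -5616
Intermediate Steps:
Q(x) = (6 + x)/(4 + x)
((-4*Q(3)*3)*c)*14 = ((-4*(6 + 3)/(4 + 3)*3)*26)*14 = ((-4*9/7*3)*26)*14 = (-36/7*3*26)*14 = -108/7*26*14 = -2808/7*14 = -5616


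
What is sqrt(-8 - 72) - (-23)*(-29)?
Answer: -667 + 4*I*sqrt(5) ≈ -667.0 + 8.9443*I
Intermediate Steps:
sqrt(-8 - 72) - (-23)*(-29) = sqrt(-80) - 23*29 = 4*I*sqrt(5) - 667 = -667 + 4*I*sqrt(5)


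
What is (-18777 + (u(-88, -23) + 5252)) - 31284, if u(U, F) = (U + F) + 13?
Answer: -44907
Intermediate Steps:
u(U, F) = 13 + F + U (u(U, F) = (F + U) + 13 = 13 + F + U)
(-18777 + (u(-88, -23) + 5252)) - 31284 = (-18777 + ((13 - 23 - 88) + 5252)) - 31284 = (-18777 + (-98 + 5252)) - 31284 = (-18777 + 5154) - 31284 = -13623 - 31284 = -44907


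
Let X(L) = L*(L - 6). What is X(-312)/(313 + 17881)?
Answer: 49608/9097 ≈ 5.4532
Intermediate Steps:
X(L) = L*(-6 + L)
X(-312)/(313 + 17881) = (-312*(-6 - 312))/(313 + 17881) = -312*(-318)/18194 = 99216*(1/18194) = 49608/9097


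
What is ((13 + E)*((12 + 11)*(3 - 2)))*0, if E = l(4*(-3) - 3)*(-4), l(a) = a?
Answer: 0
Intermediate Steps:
E = 60 (E = (4*(-3) - 3)*(-4) = (-12 - 3)*(-4) = -15*(-4) = 60)
((13 + E)*((12 + 11)*(3 - 2)))*0 = ((13 + 60)*((12 + 11)*(3 - 2)))*0 = (73*(23*1))*0 = (73*23)*0 = 1679*0 = 0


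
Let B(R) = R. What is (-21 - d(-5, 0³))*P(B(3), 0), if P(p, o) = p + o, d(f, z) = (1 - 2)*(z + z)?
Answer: -63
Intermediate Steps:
d(f, z) = -2*z
P(p, o) = o + p
(-21 - d(-5, 0³))*P(B(3), 0) = (-21 - (-2)*0³)*(0 + 3) = (-21 - (-2)*0)*3 = (-21 - 1*0)*3 = (-21 + 0)*3 = -21*3 = -63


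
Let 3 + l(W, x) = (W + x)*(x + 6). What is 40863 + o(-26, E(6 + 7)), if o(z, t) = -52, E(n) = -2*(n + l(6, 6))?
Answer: 40811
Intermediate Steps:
l(W, x) = -3 + (6 + x)*(W + x) (l(W, x) = -3 + (W + x)*(x + 6) = -3 + (W + x)*(6 + x) = -3 + (6 + x)*(W + x))
E(n) = -282 - 2*n (E(n) = -2*(n + (-3 + 6² + 6*6 + 6*6 + 6*6)) = -2*(n + (-3 + 36 + 36 + 36 + 36)) = -2*(n + 141) = -2*(141 + n) = -282 - 2*n)
40863 + o(-26, E(6 + 7)) = 40863 - 52 = 40811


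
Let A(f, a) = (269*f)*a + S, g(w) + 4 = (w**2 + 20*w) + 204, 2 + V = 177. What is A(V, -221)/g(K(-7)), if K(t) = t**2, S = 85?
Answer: -10403490/3581 ≈ -2905.2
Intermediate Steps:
V = 175 (V = -2 + 177 = 175)
g(w) = 200 + w**2 + 20*w (g(w) = -4 + ((w**2 + 20*w) + 204) = -4 + (204 + w**2 + 20*w) = 200 + w**2 + 20*w)
A(f, a) = 85 + 269*a*f (A(f, a) = (269*f)*a + 85 = 269*a*f + 85 = 85 + 269*a*f)
A(V, -221)/g(K(-7)) = (85 + 269*(-221)*175)/(200 + ((-7)**2)**2 + 20*(-7)**2) = (85 - 10403575)/(200 + 49**2 + 20*49) = -10403490/(200 + 2401 + 980) = -10403490/3581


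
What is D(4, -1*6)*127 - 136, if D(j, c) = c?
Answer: -898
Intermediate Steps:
D(4, -1*6)*127 - 136 = -1*6*127 - 136 = -6*127 - 136 = -762 - 136 = -898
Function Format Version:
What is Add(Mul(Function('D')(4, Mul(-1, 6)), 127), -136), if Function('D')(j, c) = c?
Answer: -898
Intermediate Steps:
Add(Mul(Function('D')(4, Mul(-1, 6)), 127), -136) = Add(Mul(Mul(-1, 6), 127), -136) = Add(Mul(-6, 127), -136) = Add(-762, -136) = -898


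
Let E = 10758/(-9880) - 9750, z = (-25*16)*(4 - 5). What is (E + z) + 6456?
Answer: -14301739/4940 ≈ -2895.1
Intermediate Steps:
z = 400 (z = -400*(-1) = 400)
E = -48170379/4940 (E = 10758*(-1/9880) - 9750 = -5379/4940 - 9750 = -48170379/4940 ≈ -9751.1)
(E + z) + 6456 = (-48170379/4940 + 400) + 6456 = -46194379/4940 + 6456 = -14301739/4940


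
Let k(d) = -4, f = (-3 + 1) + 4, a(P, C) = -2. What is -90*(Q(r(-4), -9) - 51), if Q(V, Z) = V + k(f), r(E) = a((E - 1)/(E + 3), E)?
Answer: 5130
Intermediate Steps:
f = 2 (f = -2 + 4 = 2)
r(E) = -2
Q(V, Z) = -4 + V (Q(V, Z) = V - 4 = -4 + V)
-90*(Q(r(-4), -9) - 51) = -90*((-4 - 2) - 51) = -90*(-6 - 51) = -90*(-57) = 5130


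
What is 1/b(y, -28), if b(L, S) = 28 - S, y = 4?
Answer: 1/56 ≈ 0.017857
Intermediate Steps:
1/b(y, -28) = 1/(28 - 1*(-28)) = 1/(28 + 28) = 1/56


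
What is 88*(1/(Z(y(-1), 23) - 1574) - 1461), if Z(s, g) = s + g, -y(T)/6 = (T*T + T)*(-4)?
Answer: -18128096/141 ≈ -1.2857e+5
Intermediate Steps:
y(T) = 24*T + 24*T**2 (y(T) = -6*(T*T + T)*(-4) = -6*(T**2 + T)*(-4) = -6*(T + T**2)*(-4) = -6*(-4*T - 4*T**2) = 24*T + 24*T**2)
Z(s, g) = g + s
88*(1/(Z(y(-1), 23) - 1574) - 1461) = 88*(1/((23 + 24*(-1)*(1 - 1)) - 1574) - 1461) = 88*(1/((23 + 24*(-1)*0) - 1574) - 1461) = 88*(1/((23 + 0) - 1574) - 1461) = 88*(1/(23 - 1574) - 1461) = 88*(1/(-1551) - 1461) = 88*(-1/1551 - 1461) = 88*(-2266012/1551) = -18128096/141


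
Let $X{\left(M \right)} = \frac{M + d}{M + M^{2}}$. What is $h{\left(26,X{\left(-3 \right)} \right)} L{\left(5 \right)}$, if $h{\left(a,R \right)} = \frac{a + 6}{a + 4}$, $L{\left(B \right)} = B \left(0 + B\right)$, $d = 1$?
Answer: $\frac{80}{3} \approx 26.667$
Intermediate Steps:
$X{\left(M \right)} = \frac{1 + M}{M + M^{2}}$ ($X{\left(M \right)} = \frac{M + 1}{M + M^{2}} = \frac{1 + M}{M + M^{2}}$)
$L{\left(B \right)} = B^{2}$ ($L{\left(B \right)} = B B = B^{2}$)
$h{\left(a,R \right)} = \frac{6 + a}{4 + a}$
$h{\left(26,X{\left(-3 \right)} \right)} L{\left(5 \right)} = \frac{6 + 26}{4 + 26} \cdot 5^{2} = \frac{1}{30} \cdot 32 \cdot 25 = \frac{16}{15} \cdot 25 = \frac{80}{3}$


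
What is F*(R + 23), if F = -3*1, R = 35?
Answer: -174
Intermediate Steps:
F = -3
F*(R + 23) = -3*(35 + 23) = -3*58 = -174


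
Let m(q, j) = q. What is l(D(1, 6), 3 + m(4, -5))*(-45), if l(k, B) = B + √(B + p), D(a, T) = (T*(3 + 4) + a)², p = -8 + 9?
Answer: -315 - 90*√2 ≈ -442.28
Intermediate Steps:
p = 1
D(a, T) = (a + 7*T)² (D(a, T) = (T*7 + a)² = (7*T + a)² = (a + 7*T)²)
l(k, B) = B + √(1 + B) (l(k, B) = B + √(B + 1) = B + √(1 + B))
l(D(1, 6), 3 + m(4, -5))*(-45) = ((3 + 4) + √(1 + (3 + 4)))*(-45) = (7 + √(1 + 7))*(-45) = (7 + √8)*(-45) = (7 + 2*√2)*(-45) = -315 - 90*√2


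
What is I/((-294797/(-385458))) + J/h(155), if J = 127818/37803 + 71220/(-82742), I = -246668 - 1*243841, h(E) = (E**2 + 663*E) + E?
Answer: -18872400558495256931426/29425656523876305 ≈ -6.4136e+5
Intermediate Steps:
h(E) = E**2 + 664*E
I = -490509 (I = -246668 - 243841 = -490509)
J = 1313931216/521315971 (J = 127818*(1/37803) + 71220*(-1/82742) = 42606/12601 - 35610/41371 = 1313931216/521315971 ≈ 2.5204)
I/((-294797/(-385458))) + J/h(155) = -490509/((-294797/(-385458))) + 1313931216/(521315971*((155*(664 + 155)))) = -490509/((-294797*(-1/385458))) + 1313931216/(521315971*((155*819))) = -490509/17341/22674 + (1313931216/521315971)/126945 = -490509*22674/17341 + (1313931216/521315971)*(1/126945) = -11121801066/17341 + 33690544/1696883485605 = -18872400558495256931426/29425656523876305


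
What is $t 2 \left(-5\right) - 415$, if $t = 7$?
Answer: $-485$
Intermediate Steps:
$t 2 \left(-5\right) - 415 = 7 \cdot 2 \left(-5\right) - 415 = 14 \left(-5\right) - 415 = -70 - 415 = -485$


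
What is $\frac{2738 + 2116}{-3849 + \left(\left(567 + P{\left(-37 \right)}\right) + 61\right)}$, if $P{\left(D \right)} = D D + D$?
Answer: $- \frac{4854}{1889} \approx -2.5696$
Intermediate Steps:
$P{\left(D \right)} = D + D^{2}$ ($P{\left(D \right)} = D^{2} + D = D + D^{2}$)
$\frac{2738 + 2116}{-3849 + \left(\left(567 + P{\left(-37 \right)}\right) + 61\right)} = \frac{2738 + 2116}{-3849 - \left(-628 + 37 \left(1 - 37\right)\right)} = \frac{4854}{-3849 + \left(\left(567 - -1332\right) + 61\right)} = \frac{4854}{-3849 + \left(\left(567 + 1332\right) + 61\right)} = \frac{4854}{-3849 + \left(1899 + 61\right)} = \frac{4854}{-3849 + 1960} = \frac{4854}{-1889} = 4854 \left(- \frac{1}{1889}\right) = - \frac{4854}{1889}$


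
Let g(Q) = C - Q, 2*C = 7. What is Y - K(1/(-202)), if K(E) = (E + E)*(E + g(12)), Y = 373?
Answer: 3804114/10201 ≈ 372.92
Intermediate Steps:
C = 7/2 (C = (½)*7 = 7/2 ≈ 3.5000)
g(Q) = 7/2 - Q
K(E) = 2*E*(-17/2 + E) (K(E) = (E + E)*(E + (7/2 - 1*12)) = (2*E)*(E + (7/2 - 12)) = (2*E)*(E - 17/2) = (2*E)*(-17/2 + E) = 2*E*(-17/2 + E))
Y - K(1/(-202)) = 373 - (-17 + 2/(-202))/(-202) = 373 - (-1)*(-17 + 2*(-1/202))/202 = 373 - (-1)*(-17 - 1/101)/202 = 373 - (-1)*(-1718)/(202*101) = 373 - 1*859/10201 = 373 - 859/10201 = 3804114/10201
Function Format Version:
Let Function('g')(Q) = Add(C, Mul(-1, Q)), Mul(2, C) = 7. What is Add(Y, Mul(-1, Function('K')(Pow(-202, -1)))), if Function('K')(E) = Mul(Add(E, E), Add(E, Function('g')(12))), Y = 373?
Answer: Rational(3804114, 10201) ≈ 372.92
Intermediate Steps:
C = Rational(7, 2) (C = Mul(Rational(1, 2), 7) = Rational(7, 2) ≈ 3.5000)
Function('g')(Q) = Add(Rational(7, 2), Mul(-1, Q))
Function('K')(E) = Mul(2, E, Add(Rational(-17, 2), E)) (Function('K')(E) = Mul(Add(E, E), Add(E, Add(Rational(7, 2), Mul(-1, 12)))) = Mul(Mul(2, E), Add(E, Add(Rational(7, 2), -12))) = Mul(Mul(2, E), Add(E, Rational(-17, 2))) = Mul(Mul(2, E), Add(Rational(-17, 2), E)) = Mul(2, E, Add(Rational(-17, 2), E)))
Add(Y, Mul(-1, Function('K')(Pow(-202, -1)))) = Add(373, Mul(-1, Mul(Pow(-202, -1), Add(-17, Mul(2, Pow(-202, -1)))))) = Add(373, Mul(-1, Mul(Rational(-1, 202), Add(-17, Mul(2, Rational(-1, 202)))))) = Add(373, Mul(-1, Mul(Rational(-1, 202), Add(-17, Rational(-1, 101))))) = Add(373, Mul(-1, Mul(Rational(-1, 202), Rational(-1718, 101)))) = Add(373, Mul(-1, Rational(859, 10201))) = Add(373, Rational(-859, 10201)) = Rational(3804114, 10201)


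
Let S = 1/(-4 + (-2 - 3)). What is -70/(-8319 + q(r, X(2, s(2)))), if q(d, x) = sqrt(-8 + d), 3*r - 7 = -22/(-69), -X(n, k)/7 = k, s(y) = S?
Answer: 60271155/7162796839 + 105*I*sqrt(26473)/7162796839 ≈ 0.0084145 + 2.3851e-6*I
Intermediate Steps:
S = -1/9 (S = 1/(-4 - 5) = 1/(-9) = -1/9 ≈ -0.11111)
s(y) = -1/9
X(n, k) = -7*k
r = 505/207 (r = 7/3 + (-22/(-69))/3 = 7/3 + (-22*(-1/69))/3 = 7/3 + (1/3)*(22/69) = 7/3 + 22/207 = 505/207 ≈ 2.4396)
-70/(-8319 + q(r, X(2, s(2)))) = -70/(-8319 + sqrt(-8 + 505/207)) = -70/(-8319 + sqrt(-1151/207)) = -70/(-8319 + I*sqrt(26473)/69)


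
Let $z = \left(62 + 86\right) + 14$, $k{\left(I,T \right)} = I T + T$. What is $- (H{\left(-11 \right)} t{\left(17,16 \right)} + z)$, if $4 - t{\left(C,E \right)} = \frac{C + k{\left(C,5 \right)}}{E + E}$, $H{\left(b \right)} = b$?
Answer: $- \frac{4953}{32} \approx -154.78$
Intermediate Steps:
$k{\left(I,T \right)} = T + I T$
$t{\left(C,E \right)} = 4 - \frac{5 + 6 C}{2 E}$ ($t{\left(C,E \right)} = 4 - \frac{C + 5 \left(1 + C\right)}{E + E} = 4 - \frac{C + \left(5 + 5 C\right)}{2 E} = 4 - \left(5 + 6 C\right) \frac{1}{2 E} = 4 - \frac{5 + 6 C}{2 E}$)
$z = 162$ ($z = 148 + 14 = 162$)
$- (H{\left(-11 \right)} t{\left(17,16 \right)} + z) = - (- 11 \frac{-5 - 102 + 8 \cdot 16}{2 \cdot 16} + 162) = - (- 11 \cdot \frac{1}{2} \cdot \frac{1}{16} \left(-5 - 102 + 128\right) + 162) = - (- 11 \cdot \frac{1}{2} \cdot \frac{1}{16} \cdot 21 + 162) = - (\left(-11\right) \frac{21}{32} + 162) = - (- \frac{231}{32} + 162) = \left(-1\right) \frac{4953}{32} = - \frac{4953}{32}$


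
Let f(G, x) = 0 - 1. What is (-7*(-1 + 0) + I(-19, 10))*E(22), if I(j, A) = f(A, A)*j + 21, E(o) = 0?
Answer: 0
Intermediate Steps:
f(G, x) = -1
I(j, A) = 21 - j (I(j, A) = -j + 21 = 21 - j)
(-7*(-1 + 0) + I(-19, 10))*E(22) = (-7*(-1 + 0) + (21 - 1*(-19)))*0 = (-7*(-1) + (21 + 19))*0 = (7 + 40)*0 = 47*0 = 0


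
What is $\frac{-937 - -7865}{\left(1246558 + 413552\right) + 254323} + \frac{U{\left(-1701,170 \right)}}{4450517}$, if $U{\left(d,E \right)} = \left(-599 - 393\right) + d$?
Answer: $\frac{25677613707}{8520216611861} \approx 0.0030137$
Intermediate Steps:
$U{\left(d,E \right)} = -992 + d$
$\frac{-937 - -7865}{\left(1246558 + 413552\right) + 254323} + \frac{U{\left(-1701,170 \right)}}{4450517} = \frac{-937 - -7865}{\left(1246558 + 413552\right) + 254323} + \frac{-992 - 1701}{4450517} = \frac{-937 + 7865}{1660110 + 254323} - \frac{2693}{4450517} = \frac{6928}{1914433} - \frac{2693}{4450517} = \frac{25677613707}{8520216611861}$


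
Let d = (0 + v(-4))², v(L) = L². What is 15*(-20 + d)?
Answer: 3540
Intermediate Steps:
d = 256 (d = (0 + (-4)²)² = (0 + 16)² = 16² = 256)
15*(-20 + d) = 15*(-20 + 256) = 15*236 = 3540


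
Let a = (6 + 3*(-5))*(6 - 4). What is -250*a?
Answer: 4500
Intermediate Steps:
a = -18 (a = (6 - 15)*2 = -9*2 = -18)
-250*a = -250*(-18) = 4500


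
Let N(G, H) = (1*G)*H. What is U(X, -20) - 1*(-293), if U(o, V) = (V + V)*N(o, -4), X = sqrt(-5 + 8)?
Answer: 293 + 160*sqrt(3) ≈ 570.13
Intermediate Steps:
X = sqrt(3) ≈ 1.7320
N(G, H) = G*H
U(o, V) = -8*V*o (U(o, V) = (V + V)*(o*(-4)) = (2*V)*(-4*o) = -8*V*o)
U(X, -20) - 1*(-293) = -8*(-20)*sqrt(3) - 1*(-293) = 160*sqrt(3) + 293 = 293 + 160*sqrt(3)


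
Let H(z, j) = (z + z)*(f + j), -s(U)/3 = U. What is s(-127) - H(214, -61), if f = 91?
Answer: -12459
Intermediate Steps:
s(U) = -3*U
H(z, j) = 2*z*(91 + j) (H(z, j) = (z + z)*(91 + j) = (2*z)*(91 + j) = 2*z*(91 + j))
s(-127) - H(214, -61) = -3*(-127) - 2*214*(91 - 61) = 381 - 2*214*30 = 381 - 1*12840 = 381 - 12840 = -12459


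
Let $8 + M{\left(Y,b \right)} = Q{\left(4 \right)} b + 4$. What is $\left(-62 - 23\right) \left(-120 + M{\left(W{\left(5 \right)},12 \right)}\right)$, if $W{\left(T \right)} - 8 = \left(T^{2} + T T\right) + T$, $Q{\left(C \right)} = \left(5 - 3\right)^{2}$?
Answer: $6460$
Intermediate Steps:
$Q{\left(C \right)} = 4$ ($Q{\left(C \right)} = 2^{2} = 4$)
$W{\left(T \right)} = 8 + T + 2 T^{2}$ ($W{\left(T \right)} = 8 + \left(\left(T^{2} + T T\right) + T\right) = 8 + \left(\left(T^{2} + T^{2}\right) + T\right) = 8 + \left(2 T^{2} + T\right) = 8 + \left(T + 2 T^{2}\right) = 8 + T + 2 T^{2}$)
$M{\left(Y,b \right)} = -4 + 4 b$ ($M{\left(Y,b \right)} = -8 + \left(4 b + 4\right) = -8 + \left(4 + 4 b\right) = -4 + 4 b$)
$\left(-62 - 23\right) \left(-120 + M{\left(W{\left(5 \right)},12 \right)}\right) = \left(-62 - 23\right) \left(-120 + \left(-4 + 4 \cdot 12\right)\right) = \left(-62 - 23\right) \left(-120 + \left(-4 + 48\right)\right) = - 85 \left(-120 + 44\right) = \left(-85\right) \left(-76\right) = 6460$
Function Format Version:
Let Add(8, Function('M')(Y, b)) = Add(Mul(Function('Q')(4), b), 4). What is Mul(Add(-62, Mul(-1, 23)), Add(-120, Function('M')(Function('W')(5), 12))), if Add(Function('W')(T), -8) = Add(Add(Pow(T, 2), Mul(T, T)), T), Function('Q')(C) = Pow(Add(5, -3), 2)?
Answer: 6460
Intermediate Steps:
Function('Q')(C) = 4 (Function('Q')(C) = Pow(2, 2) = 4)
Function('W')(T) = Add(8, T, Mul(2, Pow(T, 2))) (Function('W')(T) = Add(8, Add(Add(Pow(T, 2), Mul(T, T)), T)) = Add(8, Add(Add(Pow(T, 2), Pow(T, 2)), T)) = Add(8, Add(Mul(2, Pow(T, 2)), T)) = Add(8, Add(T, Mul(2, Pow(T, 2)))) = Add(8, T, Mul(2, Pow(T, 2))))
Function('M')(Y, b) = Add(-4, Mul(4, b)) (Function('M')(Y, b) = Add(-8, Add(Mul(4, b), 4)) = Add(-8, Add(4, Mul(4, b))) = Add(-4, Mul(4, b)))
Mul(Add(-62, Mul(-1, 23)), Add(-120, Function('M')(Function('W')(5), 12))) = Mul(Add(-62, Mul(-1, 23)), Add(-120, Add(-4, Mul(4, 12)))) = Mul(Add(-62, -23), Add(-120, Add(-4, 48))) = Mul(-85, Add(-120, 44)) = Mul(-85, -76) = 6460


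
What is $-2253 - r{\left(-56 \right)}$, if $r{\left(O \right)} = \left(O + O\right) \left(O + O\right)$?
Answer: $-14797$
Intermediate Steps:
$r{\left(O \right)} = 4 O^{2}$ ($r{\left(O \right)} = 2 O 2 O = 4 O^{2}$)
$-2253 - r{\left(-56 \right)} = -2253 - 4 \left(-56\right)^{2} = -2253 - 4 \cdot 3136 = -2253 - 12544 = -14797$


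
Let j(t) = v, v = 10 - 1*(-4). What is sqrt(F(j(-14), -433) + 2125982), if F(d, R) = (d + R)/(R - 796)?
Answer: sqrt(3211170893013)/1229 ≈ 1458.1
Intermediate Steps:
v = 14 (v = 10 + 4 = 14)
j(t) = 14
F(d, R) = (R + d)/(-796 + R)
sqrt(F(j(-14), -433) + 2125982) = sqrt((-433 + 14)/(-796 - 433) + 2125982) = sqrt(-419/(-1229) + 2125982) = sqrt(-1/1229*(-419) + 2125982) = sqrt(419/1229 + 2125982) = sqrt(2612832297/1229) = sqrt(3211170893013)/1229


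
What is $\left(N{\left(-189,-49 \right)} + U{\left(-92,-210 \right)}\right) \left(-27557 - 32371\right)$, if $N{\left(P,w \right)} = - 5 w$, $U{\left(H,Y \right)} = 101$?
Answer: $-20735088$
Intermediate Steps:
$\left(N{\left(-189,-49 \right)} + U{\left(-92,-210 \right)}\right) \left(-27557 - 32371\right) = \left(\left(-5\right) \left(-49\right) + 101\right) \left(-27557 - 32371\right) = \left(245 + 101\right) \left(-59928\right) = 346 \left(-59928\right) = -20735088$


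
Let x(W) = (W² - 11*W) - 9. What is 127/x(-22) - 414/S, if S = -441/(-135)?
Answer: -4446347/35133 ≈ -126.56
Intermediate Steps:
x(W) = -9 + W² - 11*W
S = 49/15 (S = -441*(-1/135) = 49/15 ≈ 3.2667)
127/x(-22) - 414/S = 127/(-9 + (-22)² - 11*(-22)) - 414/49/15 = 127/(-9 + 484 + 242) - 414*15/49 = 127/717 - 6210/49 = -4446347/35133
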